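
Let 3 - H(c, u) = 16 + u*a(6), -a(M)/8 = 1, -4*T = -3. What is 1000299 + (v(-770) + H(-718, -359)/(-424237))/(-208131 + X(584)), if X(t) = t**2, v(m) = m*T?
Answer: 22563425639708117/22556681290 ≈ 1.0003e+6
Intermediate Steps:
T = 3/4 (T = -1/4*(-3) = 3/4 ≈ 0.75000)
a(M) = -8 (a(M) = -8*1 = -8)
H(c, u) = -13 + 8*u (H(c, u) = 3 - (16 + u*(-8)) = 3 - (16 - 8*u) = 3 + (-16 + 8*u) = -13 + 8*u)
v(m) = 3*m/4 (v(m) = m*(3/4) = 3*m/4)
1000299 + (v(-770) + H(-718, -359)/(-424237))/(-208131 + X(584)) = 1000299 + ((3/4)*(-770) + (-13 + 8*(-359))/(-424237))/(-208131 + 584**2) = 1000299 + (-1155/2 + (-13 - 2872)*(-1/424237))/(-208131 + 341056) = 1000299 + (-1155/2 - 2885*(-1/424237))/132925 = 1000299 + (-1155/2 + 2885/424237)*(1/132925) = 1000299 - 489987965/848474*1/132925 = 1000299 - 97997593/22556681290 = 22563425639708117/22556681290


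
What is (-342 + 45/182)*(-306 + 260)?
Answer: 1430577/91 ≈ 15721.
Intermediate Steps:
(-342 + 45/182)*(-306 + 260) = (-342 + 45*(1/182))*(-46) = (-342 + 45/182)*(-46) = -62199/182*(-46) = 1430577/91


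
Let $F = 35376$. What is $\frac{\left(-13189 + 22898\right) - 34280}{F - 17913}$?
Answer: $- \frac{24571}{17463} \approx -1.407$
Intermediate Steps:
$\frac{\left(-13189 + 22898\right) - 34280}{F - 17913} = \frac{\left(-13189 + 22898\right) - 34280}{35376 - 17913} = \frac{9709 - 34280}{17463} = \left(-24571\right) \frac{1}{17463} = - \frac{24571}{17463}$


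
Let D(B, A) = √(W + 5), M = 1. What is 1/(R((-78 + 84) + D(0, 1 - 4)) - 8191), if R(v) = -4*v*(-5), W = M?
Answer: -8071/65138641 - 20*√6/65138641 ≈ -0.00012466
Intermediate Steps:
W = 1
D(B, A) = √6 (D(B, A) = √(1 + 5) = √6)
R(v) = 20*v
1/(R((-78 + 84) + D(0, 1 - 4)) - 8191) = 1/(20*((-78 + 84) + √6) - 8191) = 1/(20*(6 + √6) - 8191) = 1/((120 + 20*√6) - 8191) = 1/(-8071 + 20*√6)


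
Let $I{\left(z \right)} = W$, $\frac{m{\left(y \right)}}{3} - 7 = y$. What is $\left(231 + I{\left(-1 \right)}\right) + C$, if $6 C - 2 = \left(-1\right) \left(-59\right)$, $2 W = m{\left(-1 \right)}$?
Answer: $\frac{1501}{6} \approx 250.17$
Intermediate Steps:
$m{\left(y \right)} = 21 + 3 y$
$W = 9$ ($W = \frac{21 + 3 \left(-1\right)}{2} = \frac{21 - 3}{2} = \frac{1}{2} \cdot 18 = 9$)
$I{\left(z \right)} = 9$
$C = \frac{61}{6}$ ($C = \frac{1}{3} + \frac{\left(-1\right) \left(-59\right)}{6} = \frac{1}{3} + \frac{1}{6} \cdot 59 = \frac{1}{3} + \frac{59}{6} = \frac{61}{6} \approx 10.167$)
$\left(231 + I{\left(-1 \right)}\right) + C = \left(231 + 9\right) + \frac{61}{6} = 240 + \frac{61}{6} = \frac{1501}{6}$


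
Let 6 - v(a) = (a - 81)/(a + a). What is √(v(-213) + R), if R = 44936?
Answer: 27*√310767/71 ≈ 211.99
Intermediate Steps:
v(a) = 6 - (-81 + a)/(2*a) (v(a) = 6 - (a - 81)/(a + a) = 6 - (-81 + a)/(2*a))
√(v(-213) + R) = √((½)*(81 + 11*(-213))/(-213) + 44936) = √((½)*(-1/213)*(81 - 2343) + 44936) = √((½)*(-1/213)*(-2262) + 44936) = √(377/71 + 44936) = √(3190833/71) = 27*√310767/71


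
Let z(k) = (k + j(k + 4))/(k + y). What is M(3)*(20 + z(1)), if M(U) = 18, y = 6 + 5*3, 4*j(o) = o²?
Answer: 16101/44 ≈ 365.93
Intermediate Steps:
j(o) = o²/4
y = 21 (y = 6 + 15 = 21)
z(k) = (k + (4 + k)²/4)/(21 + k) (z(k) = (k + (k + 4)²/4)/(k + 21) = (k + (4 + k)²/4)/(21 + k))
M(3)*(20 + z(1)) = 18*(20 + (1 + (4 + 1)²/4)/(21 + 1)) = 18*(20 + (1 + (¼)*5²)/22) = 18*(20 + (1 + (¼)*25)/22) = 18*(20 + (1 + 25/4)/22) = 18*(20 + (1/22)*(29/4)) = 18*(20 + 29/88) = 18*(1789/88) = 16101/44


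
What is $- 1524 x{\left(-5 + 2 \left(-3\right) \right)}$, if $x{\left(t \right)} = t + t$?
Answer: $33528$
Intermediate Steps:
$x{\left(t \right)} = 2 t$
$- 1524 x{\left(-5 + 2 \left(-3\right) \right)} = - 1524 \cdot 2 \left(-5 + 2 \left(-3\right)\right) = - 1524 \cdot 2 \left(-5 - 6\right) = - 1524 \cdot 2 \left(-11\right) = \left(-1524\right) \left(-22\right) = 33528$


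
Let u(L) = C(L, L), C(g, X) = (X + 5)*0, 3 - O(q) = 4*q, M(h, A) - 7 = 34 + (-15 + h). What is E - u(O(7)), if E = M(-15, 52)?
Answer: 11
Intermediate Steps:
M(h, A) = 26 + h (M(h, A) = 7 + (34 + (-15 + h)) = 7 + (19 + h) = 26 + h)
O(q) = 3 - 4*q
C(g, X) = 0 (C(g, X) = (5 + X)*0 = 0)
u(L) = 0
E = 11 (E = 26 - 15 = 11)
E - u(O(7)) = 11 - 1*0 = 11 + 0 = 11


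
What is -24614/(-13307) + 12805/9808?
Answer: 411810247/130515056 ≈ 3.1553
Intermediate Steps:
-24614/(-13307) + 12805/9808 = -24614*(-1/13307) + 12805*(1/9808) = 24614/13307 + 12805/9808 = 411810247/130515056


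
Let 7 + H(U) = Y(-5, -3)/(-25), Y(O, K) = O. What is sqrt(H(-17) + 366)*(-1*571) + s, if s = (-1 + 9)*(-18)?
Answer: -144 - 1142*sqrt(2245)/5 ≈ -10966.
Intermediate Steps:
H(U) = -34/5 (H(U) = -7 - 5/(-25) = -7 - 5*(-1/25) = -7 + 1/5 = -34/5)
s = -144 (s = 8*(-18) = -144)
sqrt(H(-17) + 366)*(-1*571) + s = sqrt(-34/5 + 366)*(-1*571) - 144 = sqrt(1796/5)*(-571) - 144 = (2*sqrt(2245)/5)*(-571) - 144 = -1142*sqrt(2245)/5 - 144 = -144 - 1142*sqrt(2245)/5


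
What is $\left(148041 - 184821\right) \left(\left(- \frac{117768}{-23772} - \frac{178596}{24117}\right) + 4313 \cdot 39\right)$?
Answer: $- \frac{14074660410105180}{2275037} \approx -6.1866 \cdot 10^{9}$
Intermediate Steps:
$\left(148041 - 184821\right) \left(\left(- \frac{117768}{-23772} - \frac{178596}{24117}\right) + 4313 \cdot 39\right) = - 36780 \left(\left(\left(-117768\right) \left(- \frac{1}{23772}\right) - \frac{59532}{8039}\right) + 168207\right) = - 36780 \left(\left(\frac{1402}{283} - \frac{59532}{8039}\right) + 168207\right) = - 36780 \left(- \frac{5576878}{2275037} + 168207\right) = \left(-36780\right) \frac{382671571781}{2275037} = - \frac{14074660410105180}{2275037}$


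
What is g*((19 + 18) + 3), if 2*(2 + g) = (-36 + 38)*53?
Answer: 2040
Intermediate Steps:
g = 51 (g = -2 + ((-36 + 38)*53)/2 = -2 + (2*53)/2 = -2 + (½)*106 = -2 + 53 = 51)
g*((19 + 18) + 3) = 51*((19 + 18) + 3) = 51*(37 + 3) = 51*40 = 2040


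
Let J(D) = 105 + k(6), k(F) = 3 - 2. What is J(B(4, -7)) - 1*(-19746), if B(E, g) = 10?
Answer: 19852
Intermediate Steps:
k(F) = 1
J(D) = 106 (J(D) = 105 + 1 = 106)
J(B(4, -7)) - 1*(-19746) = 106 - 1*(-19746) = 106 + 19746 = 19852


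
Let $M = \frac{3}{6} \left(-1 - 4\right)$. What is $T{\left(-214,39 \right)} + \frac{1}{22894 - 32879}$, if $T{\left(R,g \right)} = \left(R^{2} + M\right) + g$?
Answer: $\frac{915275023}{19970} \approx 45833.0$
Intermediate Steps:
$M = - \frac{5}{2}$ ($M = 3 \cdot \frac{1}{6} \left(-5\right) = \frac{1}{2} \left(-5\right) = - \frac{5}{2} \approx -2.5$)
$T{\left(R,g \right)} = - \frac{5}{2} + g + R^{2}$ ($T{\left(R,g \right)} = \left(R^{2} - \frac{5}{2}\right) + g = \left(- \frac{5}{2} + R^{2}\right) + g = - \frac{5}{2} + g + R^{2}$)
$T{\left(-214,39 \right)} + \frac{1}{22894 - 32879} = \left(- \frac{5}{2} + 39 + \left(-214\right)^{2}\right) + \frac{1}{22894 - 32879} = \left(- \frac{5}{2} + 39 + 45796\right) + \frac{1}{-9985} = \frac{91665}{2} - \frac{1}{9985} = \frac{915275023}{19970}$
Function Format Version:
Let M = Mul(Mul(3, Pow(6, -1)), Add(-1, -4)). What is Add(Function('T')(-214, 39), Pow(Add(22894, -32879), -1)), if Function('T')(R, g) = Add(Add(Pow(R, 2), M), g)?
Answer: Rational(915275023, 19970) ≈ 45833.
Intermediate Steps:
M = Rational(-5, 2) (M = Mul(Mul(3, Rational(1, 6)), -5) = Mul(Rational(1, 2), -5) = Rational(-5, 2) ≈ -2.5000)
Function('T')(R, g) = Add(Rational(-5, 2), g, Pow(R, 2)) (Function('T')(R, g) = Add(Add(Pow(R, 2), Rational(-5, 2)), g) = Add(Add(Rational(-5, 2), Pow(R, 2)), g) = Add(Rational(-5, 2), g, Pow(R, 2)))
Add(Function('T')(-214, 39), Pow(Add(22894, -32879), -1)) = Add(Add(Rational(-5, 2), 39, Pow(-214, 2)), Pow(Add(22894, -32879), -1)) = Add(Add(Rational(-5, 2), 39, 45796), Pow(-9985, -1)) = Add(Rational(91665, 2), Rational(-1, 9985)) = Rational(915275023, 19970)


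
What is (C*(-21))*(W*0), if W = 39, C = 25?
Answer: 0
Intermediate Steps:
(C*(-21))*(W*0) = (25*(-21))*(39*0) = -525*0 = 0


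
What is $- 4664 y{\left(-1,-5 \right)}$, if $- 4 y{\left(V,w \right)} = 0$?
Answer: $0$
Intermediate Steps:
$y{\left(V,w \right)} = 0$ ($y{\left(V,w \right)} = \left(- \frac{1}{4}\right) 0 = 0$)
$- 4664 y{\left(-1,-5 \right)} = \left(-4664\right) 0 = 0$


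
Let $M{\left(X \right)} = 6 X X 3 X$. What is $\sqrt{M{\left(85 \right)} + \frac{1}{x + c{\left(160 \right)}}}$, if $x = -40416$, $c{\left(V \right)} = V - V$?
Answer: $\frac{\sqrt{1128537402765474}}{10104} \approx 3324.8$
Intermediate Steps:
$c{\left(V \right)} = 0$
$M{\left(X \right)} = 18 X^{3}$ ($M{\left(X \right)} = 6 X^{2} \cdot 3 X = 6 \cdot 3 X^{3} = 18 X^{3}$)
$\sqrt{M{\left(85 \right)} + \frac{1}{x + c{\left(160 \right)}}} = \sqrt{18 \cdot 85^{3} + \frac{1}{-40416 + 0}} = \sqrt{18 \cdot 614125 + \frac{1}{-40416}} = \sqrt{11054250 - \frac{1}{40416}} = \sqrt{\frac{446768567999}{40416}} = \frac{\sqrt{1128537402765474}}{10104}$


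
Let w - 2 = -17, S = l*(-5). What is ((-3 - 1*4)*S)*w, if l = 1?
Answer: -525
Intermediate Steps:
S = -5 (S = 1*(-5) = -5)
w = -15 (w = 2 - 17 = -15)
((-3 - 1*4)*S)*w = ((-3 - 1*4)*(-5))*(-15) = ((-3 - 4)*(-5))*(-15) = -7*(-5)*(-15) = 35*(-15) = -525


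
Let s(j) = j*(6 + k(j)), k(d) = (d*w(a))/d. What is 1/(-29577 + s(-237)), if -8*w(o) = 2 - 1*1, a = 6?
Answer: -8/247755 ≈ -3.2290e-5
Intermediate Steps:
w(o) = -⅛ (w(o) = -(2 - 1*1)/8 = -(2 - 1)/8 = -⅛*1 = -⅛)
k(d) = -⅛ (k(d) = (d*(-⅛))/d = (-d/8)/d = -⅛)
s(j) = 47*j/8 (s(j) = j*(6 - ⅛) = j*(47/8) = 47*j/8)
1/(-29577 + s(-237)) = 1/(-29577 + (47/8)*(-237)) = 1/(-29577 - 11139/8) = 1/(-247755/8) = -8/247755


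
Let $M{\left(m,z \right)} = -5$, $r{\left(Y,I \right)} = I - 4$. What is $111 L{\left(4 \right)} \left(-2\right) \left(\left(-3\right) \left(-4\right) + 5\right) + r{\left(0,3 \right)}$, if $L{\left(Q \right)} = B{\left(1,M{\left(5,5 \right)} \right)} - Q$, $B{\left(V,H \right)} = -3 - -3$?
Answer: $15095$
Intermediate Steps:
$r{\left(Y,I \right)} = -4 + I$ ($r{\left(Y,I \right)} = I - 4 = -4 + I$)
$B{\left(V,H \right)} = 0$ ($B{\left(V,H \right)} = -3 + 3 = 0$)
$L{\left(Q \right)} = - Q$ ($L{\left(Q \right)} = 0 - Q = - Q$)
$111 L{\left(4 \right)} \left(-2\right) \left(\left(-3\right) \left(-4\right) + 5\right) + r{\left(0,3 \right)} = 111 \left(-1\right) 4 \left(-2\right) \left(\left(-3\right) \left(-4\right) + 5\right) + \left(-4 + 3\right) = 111 \left(-4\right) \left(-2\right) \left(12 + 5\right) - 1 = 111 \cdot 8 \cdot 17 - 1 = 111 \cdot 136 - 1 = 15096 - 1 = 15095$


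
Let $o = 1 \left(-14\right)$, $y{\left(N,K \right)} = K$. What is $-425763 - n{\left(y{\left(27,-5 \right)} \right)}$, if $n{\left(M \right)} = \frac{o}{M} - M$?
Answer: $- \frac{2128854}{5} \approx -4.2577 \cdot 10^{5}$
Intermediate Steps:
$o = -14$
$n{\left(M \right)} = - M - \frac{14}{M}$ ($n{\left(M \right)} = - \frac{14}{M} - M = - M - \frac{14}{M}$)
$-425763 - n{\left(y{\left(27,-5 \right)} \right)} = -425763 - \left(\left(-1\right) \left(-5\right) - \frac{14}{-5}\right) = -425763 - \left(5 - - \frac{14}{5}\right) = -425763 - \left(5 + \frac{14}{5}\right) = -425763 - \frac{39}{5} = - \frac{2128854}{5}$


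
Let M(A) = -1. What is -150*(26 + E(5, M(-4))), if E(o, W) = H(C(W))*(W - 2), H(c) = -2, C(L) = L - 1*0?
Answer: -4800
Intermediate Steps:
C(L) = L (C(L) = L + 0 = L)
E(o, W) = 4 - 2*W (E(o, W) = -2*(W - 2) = -2*(-2 + W) = 4 - 2*W)
-150*(26 + E(5, M(-4))) = -150*(26 + (4 - 2*(-1))) = -150*(26 + (4 + 2)) = -150*(26 + 6) = -150*32 = -4800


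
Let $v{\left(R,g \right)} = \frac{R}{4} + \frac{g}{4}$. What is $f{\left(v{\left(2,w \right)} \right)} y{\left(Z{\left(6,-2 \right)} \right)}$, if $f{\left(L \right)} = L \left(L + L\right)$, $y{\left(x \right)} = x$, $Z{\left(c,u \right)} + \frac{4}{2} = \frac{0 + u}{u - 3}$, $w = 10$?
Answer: $- \frac{144}{5} \approx -28.8$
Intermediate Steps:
$v{\left(R,g \right)} = \frac{R}{4} + \frac{g}{4}$ ($v{\left(R,g \right)} = R \frac{1}{4} + g \frac{1}{4} = \frac{R}{4} + \frac{g}{4}$)
$Z{\left(c,u \right)} = -2 + \frac{u}{-3 + u}$ ($Z{\left(c,u \right)} = -2 + \frac{0 + u}{u - 3} = -2 + \frac{u}{-3 + u}$)
$f{\left(L \right)} = 2 L^{2}$ ($f{\left(L \right)} = L 2 L = 2 L^{2}$)
$f{\left(v{\left(2,w \right)} \right)} y{\left(Z{\left(6,-2 \right)} \right)} = 2 \left(\frac{1}{4} \cdot 2 + \frac{1}{4} \cdot 10\right)^{2} \frac{6 - -2}{-3 - 2} = 2 \left(\frac{1}{2} + \frac{5}{2}\right)^{2} \frac{6 + 2}{-5} = 2 \cdot 3^{2} \left(\left(- \frac{1}{5}\right) 8\right) = 2 \cdot 9 \left(- \frac{8}{5}\right) = 18 \left(- \frac{8}{5}\right) = - \frac{144}{5}$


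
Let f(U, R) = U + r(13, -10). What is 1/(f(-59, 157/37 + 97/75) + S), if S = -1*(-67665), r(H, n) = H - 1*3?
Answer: 1/67616 ≈ 1.4789e-5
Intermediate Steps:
r(H, n) = -3 + H (r(H, n) = H - 3 = -3 + H)
f(U, R) = 10 + U (f(U, R) = U + (-3 + 13) = U + 10 = 10 + U)
S = 67665
1/(f(-59, 157/37 + 97/75) + S) = 1/((10 - 59) + 67665) = 1/(-49 + 67665) = 1/67616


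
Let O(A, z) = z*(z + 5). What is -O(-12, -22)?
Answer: -374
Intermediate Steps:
O(A, z) = z*(5 + z)
-O(-12, -22) = -(-22)*(5 - 22) = -(-22)*(-17) = -1*374 = -374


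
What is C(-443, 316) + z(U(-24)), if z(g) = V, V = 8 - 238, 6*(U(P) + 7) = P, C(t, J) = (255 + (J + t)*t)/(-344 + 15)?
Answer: -132186/329 ≈ -401.78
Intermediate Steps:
C(t, J) = -255/329 - t*(J + t)/329 (C(t, J) = (255 + t*(J + t))/(-329) = (255 + t*(J + t))*(-1/329) = -255/329 - t*(J + t)/329)
U(P) = -7 + P/6
V = -230
z(g) = -230
C(-443, 316) + z(U(-24)) = (-255/329 - 1/329*(-443)² - 1/329*316*(-443)) - 230 = (-255/329 - 1/329*196249 + 139988/329) - 230 = (-255/329 - 196249/329 + 139988/329) - 230 = -56516/329 - 230 = -132186/329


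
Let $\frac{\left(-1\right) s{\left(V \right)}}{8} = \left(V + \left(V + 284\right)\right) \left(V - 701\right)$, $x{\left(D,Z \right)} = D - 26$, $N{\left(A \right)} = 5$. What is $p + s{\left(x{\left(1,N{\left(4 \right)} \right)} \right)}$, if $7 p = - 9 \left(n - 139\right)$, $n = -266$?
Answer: $\frac{9517149}{7} \approx 1.3596 \cdot 10^{6}$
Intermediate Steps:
$x{\left(D,Z \right)} = -26 + D$
$s{\left(V \right)} = - 8 \left(-701 + V\right) \left(284 + 2 V\right)$ ($s{\left(V \right)} = - 8 \left(V + \left(V + 284\right)\right) \left(V - 701\right) = - 8 \left(V + \left(284 + V\right)\right) \left(-701 + V\right) = - 8 \left(284 + 2 V\right) \left(-701 + V\right) = - 8 \left(-701 + V\right) \left(284 + 2 V\right)$)
$p = \frac{3645}{7}$ ($p = \frac{\left(-9\right) \left(-266 - 139\right)}{7} = \frac{\left(-9\right) \left(-405\right)}{7} = \frac{1}{7} \cdot 3645 = \frac{3645}{7} \approx 520.71$)
$p + s{\left(x{\left(1,N{\left(4 \right)} \right)} \right)} = \frac{3645}{7} + \left(1592672 - 16 \left(-26 + 1\right)^{2} + 8944 \left(-26 + 1\right)\right) = \frac{3645}{7} + \left(1592672 - 16 \left(-25\right)^{2} + 8944 \left(-25\right)\right) = \frac{3645}{7} - -1359072 = \frac{3645}{7} + 1359072 = \frac{9517149}{7}$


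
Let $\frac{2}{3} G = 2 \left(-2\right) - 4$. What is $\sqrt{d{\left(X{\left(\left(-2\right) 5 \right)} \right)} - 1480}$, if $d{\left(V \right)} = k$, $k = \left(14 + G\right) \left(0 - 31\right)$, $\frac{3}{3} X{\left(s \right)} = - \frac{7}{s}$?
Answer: $i \sqrt{1542} \approx 39.268 i$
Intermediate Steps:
$G = -12$ ($G = \frac{3 \left(2 \left(-2\right) - 4\right)}{2} = \frac{3 \left(-4 - 4\right)}{2} = \frac{3}{2} \left(-8\right) = -12$)
$X{\left(s \right)} = - \frac{7}{s}$
$k = -62$ ($k = \left(14 - 12\right) \left(0 - 31\right) = 2 \left(-31\right) = -62$)
$d{\left(V \right)} = -62$
$\sqrt{d{\left(X{\left(\left(-2\right) 5 \right)} \right)} - 1480} = \sqrt{-62 - 1480} = \sqrt{-1542} = i \sqrt{1542}$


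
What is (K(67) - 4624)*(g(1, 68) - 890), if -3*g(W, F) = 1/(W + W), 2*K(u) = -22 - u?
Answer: 49868917/12 ≈ 4.1557e+6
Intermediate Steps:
K(u) = -11 - u/2 (K(u) = (-22 - u)/2 = -11 - u/2)
g(W, F) = -1/(6*W) (g(W, F) = -1/(3*(W + W)) = -1/(2*W)/3 = -1/(6*W))
(K(67) - 4624)*(g(1, 68) - 890) = ((-11 - 1/2*67) - 4624)*(-1/6/1 - 890) = ((-11 - 67/2) - 4624)*(-1/6*1 - 890) = (-89/2 - 4624)*(-1/6 - 890) = -9337/2*(-5341/6) = 49868917/12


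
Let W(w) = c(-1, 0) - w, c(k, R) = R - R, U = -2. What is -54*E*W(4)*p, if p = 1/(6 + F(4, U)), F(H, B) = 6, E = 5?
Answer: 90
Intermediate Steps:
c(k, R) = 0
p = 1/12 (p = 1/(6 + 6) = 1/12 ≈ 0.083333)
W(w) = -w (W(w) = 0 - w = -w)
-54*E*W(4)*p = -54*5*(-1*4)/12 = -54*5*(-4)/12 = -(-1080)/12 = -54*(-5/3) = 90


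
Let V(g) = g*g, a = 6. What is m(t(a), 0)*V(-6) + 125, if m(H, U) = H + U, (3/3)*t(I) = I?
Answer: 341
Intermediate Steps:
t(I) = I
V(g) = g²
m(t(a), 0)*V(-6) + 125 = (6 + 0)*(-6)² + 125 = 6*36 + 125 = 216 + 125 = 341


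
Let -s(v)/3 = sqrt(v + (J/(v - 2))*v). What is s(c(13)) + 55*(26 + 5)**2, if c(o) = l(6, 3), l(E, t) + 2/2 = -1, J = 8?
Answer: 52855 - 3*sqrt(2) ≈ 52851.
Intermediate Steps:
l(E, t) = -2 (l(E, t) = -1 - 1 = -2)
c(o) = -2
s(v) = -3*sqrt(v + 8*v/(-2 + v)) (s(v) = -3*sqrt(v + (8/(v - 2))*v) = -3*sqrt(v + (8/(-2 + v))*v) = -3*sqrt(v + 8*v/(-2 + v)))
s(c(13)) + 55*(26 + 5)**2 = -3*sqrt(2)*sqrt(-1/(-2 - 2))*sqrt(6 - 2) + 55*(26 + 5)**2 = -3*2*sqrt(2)*sqrt(-1/(-4)) + 55*31**2 = -3*sqrt(2) + 55*961 = -3*sqrt(2) + 52855 = 52855 - 3*sqrt(2)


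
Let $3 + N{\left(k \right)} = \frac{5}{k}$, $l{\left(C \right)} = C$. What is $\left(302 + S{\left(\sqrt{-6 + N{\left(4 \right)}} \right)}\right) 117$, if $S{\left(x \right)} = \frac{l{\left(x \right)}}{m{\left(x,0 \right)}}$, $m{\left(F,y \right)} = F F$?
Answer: $35334 - \frac{234 i \sqrt{31}}{31} \approx 35334.0 - 42.028 i$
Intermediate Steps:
$N{\left(k \right)} = -3 + \frac{5}{k}$
$m{\left(F,y \right)} = F^{2}$
$S{\left(x \right)} = \frac{1}{x}$ ($S{\left(x \right)} = \frac{x}{x^{2}} = \frac{1}{x}$)
$\left(302 + S{\left(\sqrt{-6 + N{\left(4 \right)}} \right)}\right) 117 = \left(302 + \frac{1}{\sqrt{-6 - \left(3 - \frac{5}{4}\right)}}\right) 117 = \left(302 + \frac{1}{\sqrt{-6 + \left(-3 + 5 \cdot \frac{1}{4}\right)}}\right) 117 = \left(302 + \frac{1}{\sqrt{-6 + \left(-3 + \frac{5}{4}\right)}}\right) 117 = \left(302 + \frac{1}{\sqrt{-6 - \frac{7}{4}}}\right) 117 = \left(302 + \frac{1}{\sqrt{- \frac{31}{4}}}\right) 117 = \left(302 + \frac{1}{\frac{1}{2} i \sqrt{31}}\right) 117 = \left(302 - \frac{2 i \sqrt{31}}{31}\right) 117 = 35334 - \frac{234 i \sqrt{31}}{31}$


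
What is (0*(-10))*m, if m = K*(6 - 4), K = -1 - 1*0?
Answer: 0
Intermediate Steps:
K = -1 (K = -1 + 0 = -1)
m = -2 (m = -(6 - 4) = -1*2 = -2)
(0*(-10))*m = (0*(-10))*(-2) = 0*(-2) = 0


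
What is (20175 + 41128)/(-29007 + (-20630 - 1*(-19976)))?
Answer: -61303/29661 ≈ -2.0668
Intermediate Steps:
(20175 + 41128)/(-29007 + (-20630 - 1*(-19976))) = 61303/(-29007 + (-20630 + 19976)) = 61303/(-29007 - 654) = 61303/(-29661) = 61303*(-1/29661) = -61303/29661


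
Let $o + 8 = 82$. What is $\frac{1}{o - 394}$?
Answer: $- \frac{1}{320} \approx -0.003125$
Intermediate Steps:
$o = 74$ ($o = -8 + 82 = 74$)
$\frac{1}{o - 394} = \frac{1}{74 - 394} = \frac{1}{-320} = - \frac{1}{320}$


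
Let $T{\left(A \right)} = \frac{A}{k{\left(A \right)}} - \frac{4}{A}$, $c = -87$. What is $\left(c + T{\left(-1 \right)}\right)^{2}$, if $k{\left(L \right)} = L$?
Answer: $6724$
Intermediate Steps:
$T{\left(A \right)} = 1 - \frac{4}{A}$ ($T{\left(A \right)} = \frac{A}{A} - \frac{4}{A} = 1 - \frac{4}{A}$)
$\left(c + T{\left(-1 \right)}\right)^{2} = \left(-87 + \frac{-4 - 1}{-1}\right)^{2} = \left(-87 - -5\right)^{2} = \left(-87 + 5\right)^{2} = \left(-82\right)^{2} = 6724$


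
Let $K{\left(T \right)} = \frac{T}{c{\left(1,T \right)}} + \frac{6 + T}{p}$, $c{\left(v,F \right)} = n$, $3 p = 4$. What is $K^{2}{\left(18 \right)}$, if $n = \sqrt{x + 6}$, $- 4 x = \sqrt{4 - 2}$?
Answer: $\left(18 + \frac{18}{\sqrt{6 - \frac{\sqrt{2}}{4}}}\right)^{2} \approx 654.08$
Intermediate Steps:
$p = \frac{4}{3}$ ($p = \frac{1}{3} \cdot 4 = \frac{4}{3} \approx 1.3333$)
$x = - \frac{\sqrt{2}}{4}$ ($x = - \frac{\sqrt{4 - 2}}{4} = - \frac{\sqrt{2}}{4} \approx -0.35355$)
$n = \sqrt{6 - \frac{\sqrt{2}}{4}}$ ($n = \sqrt{- \frac{\sqrt{2}}{4} + 6} = \sqrt{6 - \frac{\sqrt{2}}{4}} \approx 2.3762$)
$c{\left(v,F \right)} = \frac{\sqrt{24 - \sqrt{2}}}{2}$
$K{\left(T \right)} = \frac{9}{2} + \frac{3 T}{4} + \frac{2 T}{\sqrt{24 - \sqrt{2}}}$ ($K{\left(T \right)} = \frac{T}{\frac{1}{2} \sqrt{24 - \sqrt{2}}} + \frac{6 + T}{\frac{4}{3}} = T \frac{2}{\sqrt{24 - \sqrt{2}}} + \left(6 + T\right) \frac{3}{4} = \frac{2 T}{\sqrt{24 - \sqrt{2}}} + \left(\frac{9}{2} + \frac{3 T}{4}\right) = \frac{9}{2} + \frac{3 T}{4} + \frac{2 T}{\sqrt{24 - \sqrt{2}}}$)
$K^{2}{\left(18 \right)} = \left(\frac{9}{2} + \frac{3}{4} \cdot 18 + 2 \cdot 18 \frac{1}{\sqrt{24 - \sqrt{2}}}\right)^{2} = \left(\frac{9}{2} + \frac{27}{2} + \frac{36}{\sqrt{24 - \sqrt{2}}}\right)^{2} = \left(18 + \frac{36}{\sqrt{24 - \sqrt{2}}}\right)^{2}$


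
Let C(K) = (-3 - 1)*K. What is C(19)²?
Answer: 5776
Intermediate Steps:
C(K) = -4*K
C(19)² = (-4*19)² = (-76)² = 5776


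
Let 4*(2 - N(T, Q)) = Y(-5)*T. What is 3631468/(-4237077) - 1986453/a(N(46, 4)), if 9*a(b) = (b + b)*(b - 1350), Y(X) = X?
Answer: 21483744610258/185910227529 ≈ 115.56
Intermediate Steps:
N(T, Q) = 2 + 5*T/4 (N(T, Q) = 2 - (-5)*T/4 = 2 + 5*T/4)
a(b) = 2*b*(-1350 + b)/9 (a(b) = ((b + b)*(b - 1350))/9 = ((2*b)*(-1350 + b))/9 = (2*b*(-1350 + b))/9 = 2*b*(-1350 + b)/9)
3631468/(-4237077) - 1986453/a(N(46, 4)) = 3631468/(-4237077) - 1986453*9/(2*(-1350 + (2 + (5/4)*46))*(2 + (5/4)*46)) = 3631468*(-1/4237077) - 1986453*9/(2*(-1350 + (2 + 115/2))*(2 + 115/2)) = -3631468/4237077 - 1986453*9/(119*(-1350 + 119/2)) = -3631468/4237077 - 1986453/((2/9)*(119/2)*(-2581/2)) = -3631468/4237077 - 1986453/(-307139/18) = -3631468/4237077 - 1986453*(-18/307139) = -3631468/4237077 + 5108022/43877 = 21483744610258/185910227529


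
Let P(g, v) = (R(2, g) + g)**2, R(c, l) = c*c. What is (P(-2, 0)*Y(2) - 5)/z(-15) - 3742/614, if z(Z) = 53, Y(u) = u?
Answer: -98242/16271 ≈ -6.0379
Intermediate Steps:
R(c, l) = c**2
P(g, v) = (4 + g)**2 (P(g, v) = (2**2 + g)**2 = (4 + g)**2)
(P(-2, 0)*Y(2) - 5)/z(-15) - 3742/614 = ((4 - 2)**2*2 - 5)/53 - 3742/614 = (2**2*2 - 5)*(1/53) - 3742*1/614 = (4*2 - 5)*(1/53) - 1871/307 = (8 - 5)*(1/53) - 1871/307 = 3*(1/53) - 1871/307 = 3/53 - 1871/307 = -98242/16271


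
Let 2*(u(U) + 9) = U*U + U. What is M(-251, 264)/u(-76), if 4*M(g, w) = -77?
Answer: -77/11364 ≈ -0.0067758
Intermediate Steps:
M(g, w) = -77/4 (M(g, w) = (¼)*(-77) = -77/4)
u(U) = -9 + U/2 + U²/2 (u(U) = -9 + (U*U + U)/2 = -9 + (U² + U)/2 = -9 + (U + U²)/2 = -9 + (U/2 + U²/2) = -9 + U/2 + U²/2)
M(-251, 264)/u(-76) = -77/(4*(-9 + (½)*(-76) + (½)*(-76)²)) = -77/(4*(-9 - 38 + (½)*5776)) = -77/(4*(-9 - 38 + 2888)) = -77/4/2841 = -77/4*1/2841 = -77/11364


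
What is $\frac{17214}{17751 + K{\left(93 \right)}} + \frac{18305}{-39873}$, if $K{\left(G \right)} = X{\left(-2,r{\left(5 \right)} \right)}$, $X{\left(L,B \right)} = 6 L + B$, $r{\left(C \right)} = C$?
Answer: $\frac{180784951}{353753256} \approx 0.51105$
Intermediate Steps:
$X{\left(L,B \right)} = B + 6 L$
$K{\left(G \right)} = -7$ ($K{\left(G \right)} = 5 + 6 \left(-2\right) = 5 - 12 = -7$)
$\frac{17214}{17751 + K{\left(93 \right)}} + \frac{18305}{-39873} = \frac{17214}{17751 - 7} + \frac{18305}{-39873} = \frac{17214}{17744} + 18305 \left(- \frac{1}{39873}\right) = 17214 \cdot \frac{1}{17744} - \frac{18305}{39873} = \frac{8607}{8872} - \frac{18305}{39873} = \frac{180784951}{353753256}$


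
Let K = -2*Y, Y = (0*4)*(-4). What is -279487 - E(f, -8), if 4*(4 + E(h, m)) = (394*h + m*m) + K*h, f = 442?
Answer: -323036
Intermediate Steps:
Y = 0 (Y = 0*(-4) = 0)
K = 0 (K = -2*0 = 0)
E(h, m) = -4 + m²/4 + 197*h/2 (E(h, m) = -4 + ((394*h + m*m) + 0*h)/4 = -4 + ((394*h + m²) + 0)/4 = -4 + ((m² + 394*h) + 0)/4 = -4 + (m² + 394*h)/4 = -4 + (m²/4 + 197*h/2) = -4 + m²/4 + 197*h/2)
-279487 - E(f, -8) = -279487 - (-4 + (¼)*(-8)² + (197/2)*442) = -279487 - (-4 + (¼)*64 + 43537) = -279487 - (-4 + 16 + 43537) = -279487 - 1*43549 = -279487 - 43549 = -323036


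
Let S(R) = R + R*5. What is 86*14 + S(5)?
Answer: 1234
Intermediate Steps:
S(R) = 6*R (S(R) = R + 5*R = 6*R)
86*14 + S(5) = 86*14 + 6*5 = 1204 + 30 = 1234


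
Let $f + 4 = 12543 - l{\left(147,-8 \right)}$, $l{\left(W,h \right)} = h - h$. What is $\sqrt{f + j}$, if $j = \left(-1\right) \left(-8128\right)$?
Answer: $83 \sqrt{3} \approx 143.76$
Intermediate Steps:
$l{\left(W,h \right)} = 0$
$f = 12539$ ($f = -4 + \left(12543 - 0\right) = -4 + \left(12543 + 0\right) = -4 + 12543 = 12539$)
$j = 8128$
$\sqrt{f + j} = \sqrt{12539 + 8128} = \sqrt{20667} = 83 \sqrt{3}$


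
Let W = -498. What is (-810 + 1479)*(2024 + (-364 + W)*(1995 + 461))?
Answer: -1414967112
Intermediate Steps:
(-810 + 1479)*(2024 + (-364 + W)*(1995 + 461)) = (-810 + 1479)*(2024 + (-364 - 498)*(1995 + 461)) = 669*(2024 - 862*2456) = 669*(2024 - 2117072) = 669*(-2115048) = -1414967112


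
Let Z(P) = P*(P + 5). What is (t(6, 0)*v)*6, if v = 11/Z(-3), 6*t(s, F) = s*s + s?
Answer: -77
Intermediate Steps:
t(s, F) = s/6 + s²/6 (t(s, F) = (s*s + s)/6 = (s² + s)/6 = (s + s²)/6 = s/6 + s²/6)
Z(P) = P*(5 + P)
v = -11/6 (v = 11/((-3*(5 - 3))) = 11/((-3*2)) = 11/(-6) = 11*(-⅙) = -11/6 ≈ -1.8333)
(t(6, 0)*v)*6 = (((⅙)*6*(1 + 6))*(-11/6))*6 = (((⅙)*6*7)*(-11/6))*6 = (7*(-11/6))*6 = -77/6*6 = -77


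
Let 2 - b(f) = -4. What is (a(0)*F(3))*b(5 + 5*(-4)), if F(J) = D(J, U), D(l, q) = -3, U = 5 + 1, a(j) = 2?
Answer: -36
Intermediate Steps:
U = 6
F(J) = -3
b(f) = 6 (b(f) = 2 - 1*(-4) = 2 + 4 = 6)
(a(0)*F(3))*b(5 + 5*(-4)) = (2*(-3))*6 = -6*6 = -36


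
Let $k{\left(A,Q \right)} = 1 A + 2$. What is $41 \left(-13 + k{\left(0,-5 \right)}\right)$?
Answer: $-451$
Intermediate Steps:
$k{\left(A,Q \right)} = 2 + A$ ($k{\left(A,Q \right)} = A + 2 = 2 + A$)
$41 \left(-13 + k{\left(0,-5 \right)}\right) = 41 \left(-13 + \left(2 + 0\right)\right) = 41 \left(-13 + 2\right) = 41 \left(-11\right) = -451$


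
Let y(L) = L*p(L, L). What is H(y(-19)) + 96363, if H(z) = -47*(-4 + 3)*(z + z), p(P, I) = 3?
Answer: 91005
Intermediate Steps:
y(L) = 3*L (y(L) = L*3 = 3*L)
H(z) = 94*z (H(z) = -(-47)*2*z = -(-94)*z = 94*z)
H(y(-19)) + 96363 = 94*(3*(-19)) + 96363 = 94*(-57) + 96363 = -5358 + 96363 = 91005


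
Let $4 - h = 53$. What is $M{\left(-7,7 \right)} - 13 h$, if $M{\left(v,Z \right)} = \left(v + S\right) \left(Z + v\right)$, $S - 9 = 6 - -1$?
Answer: $637$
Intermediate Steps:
$h = -49$ ($h = 4 - 53 = -49$)
$S = 16$ ($S = 9 + \left(6 - -1\right) = 9 + \left(6 + 1\right) = 9 + 7 = 16$)
$M{\left(v,Z \right)} = \left(16 + v\right) \left(Z + v\right)$ ($M{\left(v,Z \right)} = \left(v + 16\right) \left(Z + v\right) = \left(16 + v\right) \left(Z + v\right)$)
$M{\left(-7,7 \right)} - 13 h = \left(\left(-7\right)^{2} + 16 \cdot 7 + 16 \left(-7\right) + 7 \left(-7\right)\right) - -637 = \left(49 + 112 - 112 - 49\right) + 637 = 0 + 637 = 637$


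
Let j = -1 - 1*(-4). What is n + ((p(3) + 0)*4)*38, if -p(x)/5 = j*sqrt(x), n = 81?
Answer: 81 - 2280*sqrt(3) ≈ -3868.1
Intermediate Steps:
j = 3 (j = -1 + 4 = 3)
p(x) = -15*sqrt(x)
n + ((p(3) + 0)*4)*38 = 81 + ((-15*sqrt(3) + 0)*4)*38 = 81 + (-15*sqrt(3)*4)*38 = 81 - 60*sqrt(3)*38 = 81 - 2280*sqrt(3)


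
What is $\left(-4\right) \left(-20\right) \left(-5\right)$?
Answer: $-400$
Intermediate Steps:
$\left(-4\right) \left(-20\right) \left(-5\right) = 80 \left(-5\right) = -400$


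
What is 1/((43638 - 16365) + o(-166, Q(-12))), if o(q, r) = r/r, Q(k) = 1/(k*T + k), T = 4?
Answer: 1/27274 ≈ 3.6665e-5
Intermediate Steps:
Q(k) = 1/(5*k) (Q(k) = 1/(k*4 + k) = 1/(4*k + k) = 1/(5*k))
o(q, r) = 1
1/((43638 - 16365) + o(-166, Q(-12))) = 1/((43638 - 16365) + 1) = 1/(27273 + 1) = 1/27274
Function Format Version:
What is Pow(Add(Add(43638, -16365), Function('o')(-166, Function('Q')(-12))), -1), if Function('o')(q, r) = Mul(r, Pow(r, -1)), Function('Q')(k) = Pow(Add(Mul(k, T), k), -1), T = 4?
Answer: Rational(1, 27274) ≈ 3.6665e-5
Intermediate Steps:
Function('Q')(k) = Mul(Rational(1, 5), Pow(k, -1)) (Function('Q')(k) = Pow(Add(Mul(k, 4), k), -1) = Pow(Add(Mul(4, k), k), -1) = Pow(Mul(5, k), -1) = Mul(Rational(1, 5), Pow(k, -1)))
Function('o')(q, r) = 1
Pow(Add(Add(43638, -16365), Function('o')(-166, Function('Q')(-12))), -1) = Pow(Add(Add(43638, -16365), 1), -1) = Pow(Add(27273, 1), -1) = Pow(27274, -1) = Rational(1, 27274)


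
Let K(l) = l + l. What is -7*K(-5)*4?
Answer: 280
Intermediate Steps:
K(l) = 2*l
-7*K(-5)*4 = -14*(-5)*4 = -7*(-10)*4 = 70*4 = 280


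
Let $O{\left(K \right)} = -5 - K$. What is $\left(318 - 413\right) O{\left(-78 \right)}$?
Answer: $-6935$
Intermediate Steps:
$\left(318 - 413\right) O{\left(-78 \right)} = \left(318 - 413\right) \left(-5 - -78\right) = \left(318 - 413\right) \left(-5 + 78\right) = \left(-95\right) 73 = -6935$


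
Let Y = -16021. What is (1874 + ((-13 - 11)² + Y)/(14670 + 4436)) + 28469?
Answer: 579717913/19106 ≈ 30342.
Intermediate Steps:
(1874 + ((-13 - 11)² + Y)/(14670 + 4436)) + 28469 = (1874 + ((-13 - 11)² - 16021)/(14670 + 4436)) + 28469 = (1874 + ((-24)² - 16021)/19106) + 28469 = (1874 + (576 - 16021)*(1/19106)) + 28469 = (1874 - 15445*1/19106) + 28469 = (1874 - 15445/19106) + 28469 = 35789199/19106 + 28469 = 579717913/19106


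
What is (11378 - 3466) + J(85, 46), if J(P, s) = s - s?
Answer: 7912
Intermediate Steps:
J(P, s) = 0
(11378 - 3466) + J(85, 46) = (11378 - 3466) + 0 = 7912 + 0 = 7912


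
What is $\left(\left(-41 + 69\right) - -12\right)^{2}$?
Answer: $1600$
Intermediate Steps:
$\left(\left(-41 + 69\right) - -12\right)^{2} = \left(28 + 12\right)^{2} = 40^{2} = 1600$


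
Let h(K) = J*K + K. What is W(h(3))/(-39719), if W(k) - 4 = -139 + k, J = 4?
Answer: 120/39719 ≈ 0.0030212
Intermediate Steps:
h(K) = 5*K (h(K) = 4*K + K = 5*K)
W(k) = -135 + k (W(k) = 4 + (-139 + k) = -135 + k)
W(h(3))/(-39719) = (-135 + 5*3)/(-39719) = (-135 + 15)*(-1/39719) = -120*(-1/39719) = 120/39719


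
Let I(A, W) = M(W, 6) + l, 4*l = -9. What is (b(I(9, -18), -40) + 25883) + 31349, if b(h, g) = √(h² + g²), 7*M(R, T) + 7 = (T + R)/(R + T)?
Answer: 57232 + √1261969/28 ≈ 57272.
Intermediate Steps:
l = -9/4 (l = (¼)*(-9) = -9/4 ≈ -2.2500)
M(R, T) = -6/7 (M(R, T) = -1 + ((T + R)/(R + T))/7 = -1 + ((R + T)/(R + T))/7 = -1 + (⅐)*1 = -1 + ⅐ = -6/7)
I(A, W) = -87/28 (I(A, W) = -6/7 - 9/4 = -87/28)
b(h, g) = √(g² + h²)
(b(I(9, -18), -40) + 25883) + 31349 = (√((-40)² + (-87/28)²) + 25883) + 31349 = (√(1600 + 7569/784) + 25883) + 31349 = (√(1261969/784) + 25883) + 31349 = (√1261969/28 + 25883) + 31349 = (25883 + √1261969/28) + 31349 = 57232 + √1261969/28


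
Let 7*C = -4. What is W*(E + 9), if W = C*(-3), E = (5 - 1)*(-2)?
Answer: 12/7 ≈ 1.7143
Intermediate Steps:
C = -4/7 (C = (⅐)*(-4) = -4/7 ≈ -0.57143)
E = -8 (E = 4*(-2) = -8)
W = 12/7 (W = -4/7*(-3) = 12/7 ≈ 1.7143)
W*(E + 9) = 12*(-8 + 9)/7 = (12/7)*1 = 12/7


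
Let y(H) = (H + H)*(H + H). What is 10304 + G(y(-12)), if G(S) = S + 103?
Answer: 10983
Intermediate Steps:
y(H) = 4*H**2 (y(H) = (2*H)*(2*H) = 4*H**2)
G(S) = 103 + S
10304 + G(y(-12)) = 10304 + (103 + 4*(-12)**2) = 10304 + (103 + 4*144) = 10304 + (103 + 576) = 10304 + 679 = 10983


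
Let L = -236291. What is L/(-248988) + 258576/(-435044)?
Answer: 9603665179/27080183868 ≈ 0.35464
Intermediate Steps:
L/(-248988) + 258576/(-435044) = -236291/(-248988) + 258576/(-435044) = -236291*(-1/248988) + 258576*(-1/435044) = 236291/248988 - 64644/108761 = 9603665179/27080183868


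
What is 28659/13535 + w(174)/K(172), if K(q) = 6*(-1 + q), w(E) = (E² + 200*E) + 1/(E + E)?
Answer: 316752325847/4832644680 ≈ 65.544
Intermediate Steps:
w(E) = E² + 1/(2*E) + 200*E (w(E) = (E² + 200*E) + 1/(2*E) = E² + 1/(2*E) + 200*E)
K(q) = -6 + 6*q
28659/13535 + w(174)/K(172) = 28659/13535 + (174² + (½)/174 + 200*174)/(-6 + 6*172) = 28659*(1/13535) + (30276 + (½)*(1/174) + 34800)/(-6 + 1032) = 28659/13535 + (30276 + 1/348 + 34800)/1026 = 28659/13535 + (22646449/348)*(1/1026) = 28659/13535 + 22646449/357048 = 316752325847/4832644680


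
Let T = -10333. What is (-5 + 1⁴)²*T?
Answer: -165328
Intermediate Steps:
(-5 + 1⁴)²*T = (-5 + 1⁴)²*(-10333) = (-5 + 1)²*(-10333) = (-4)²*(-10333) = 16*(-10333) = -165328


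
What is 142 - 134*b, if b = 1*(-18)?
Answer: 2554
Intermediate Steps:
b = -18
142 - 134*b = 142 - 134*(-18) = 142 + 2412 = 2554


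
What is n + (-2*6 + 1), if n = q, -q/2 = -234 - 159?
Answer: 775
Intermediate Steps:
q = 786 (q = -2*(-234 - 159) = -2*(-393) = 786)
n = 786
n + (-2*6 + 1) = 786 + (-2*6 + 1) = 786 + (-12 + 1) = 786 - 11 = 775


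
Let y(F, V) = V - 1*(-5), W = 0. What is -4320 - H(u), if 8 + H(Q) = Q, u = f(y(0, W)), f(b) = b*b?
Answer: -4337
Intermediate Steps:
y(F, V) = 5 + V (y(F, V) = V + 5 = 5 + V)
f(b) = b²
u = 25 (u = (5 + 0)² = 5² = 25)
H(Q) = -8 + Q
-4320 - H(u) = -4320 - (-8 + 25) = -4320 - 1*17 = -4320 - 17 = -4337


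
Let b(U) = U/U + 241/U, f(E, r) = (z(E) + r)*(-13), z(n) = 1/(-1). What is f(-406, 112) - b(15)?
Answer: -21901/15 ≈ -1460.1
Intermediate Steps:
z(n) = -1
f(E, r) = 13 - 13*r (f(E, r) = (-1 + r)*(-13) = 13 - 13*r)
b(U) = 1 + 241/U
f(-406, 112) - b(15) = (13 - 13*112) - (241 + 15)/15 = (13 - 1456) - 256/15 = -1443 - 1*256/15 = -1443 - 256/15 = -21901/15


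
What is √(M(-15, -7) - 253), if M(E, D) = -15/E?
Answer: 6*I*√7 ≈ 15.875*I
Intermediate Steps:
√(M(-15, -7) - 253) = √(-15/(-15) - 253) = √(-15*(-1/15) - 253) = √(1 - 253) = √(-252) = 6*I*√7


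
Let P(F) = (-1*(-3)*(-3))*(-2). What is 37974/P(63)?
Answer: 6329/3 ≈ 2109.7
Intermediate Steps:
P(F) = 18 (P(F) = (3*(-3))*(-2) = -9*(-2) = 18)
37974/P(63) = 37974/18 = 37974*(1/18) = 6329/3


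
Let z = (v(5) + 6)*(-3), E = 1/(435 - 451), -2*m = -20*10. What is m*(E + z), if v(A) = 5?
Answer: -13225/4 ≈ -3306.3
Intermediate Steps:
m = 100 (m = -(-10)*10 = -½*(-200) = 100)
E = -1/16 (E = 1/(-16) = -1/16 ≈ -0.062500)
z = -33 (z = (5 + 6)*(-3) = 11*(-3) = -33)
m*(E + z) = 100*(-1/16 - 33) = 100*(-529/16) = -13225/4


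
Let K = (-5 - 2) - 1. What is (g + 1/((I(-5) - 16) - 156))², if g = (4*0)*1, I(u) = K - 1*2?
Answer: 1/33124 ≈ 3.0190e-5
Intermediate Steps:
K = -8 (K = -7 - 1 = -8)
I(u) = -10 (I(u) = -8 - 1*2 = -8 - 2 = -10)
g = 0 (g = 0*1 = 0)
(g + 1/((I(-5) - 16) - 156))² = (0 + 1/((-10 - 16) - 156))² = (0 + 1/(-26 - 156))² = (0 + 1/(-182))² = (0 - 1/182)² = (-1/182)² = 1/33124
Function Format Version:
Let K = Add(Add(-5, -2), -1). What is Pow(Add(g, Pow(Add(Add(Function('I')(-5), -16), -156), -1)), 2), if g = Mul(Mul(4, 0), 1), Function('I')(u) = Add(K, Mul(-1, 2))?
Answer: Rational(1, 33124) ≈ 3.0190e-5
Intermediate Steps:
K = -8 (K = Add(-7, -1) = -8)
Function('I')(u) = -10 (Function('I')(u) = Add(-8, Mul(-1, 2)) = Add(-8, -2) = -10)
g = 0 (g = Mul(0, 1) = 0)
Pow(Add(g, Pow(Add(Add(Function('I')(-5), -16), -156), -1)), 2) = Pow(Add(0, Pow(Add(Add(-10, -16), -156), -1)), 2) = Pow(Add(0, Pow(Add(-26, -156), -1)), 2) = Pow(Add(0, Pow(-182, -1)), 2) = Pow(Add(0, Rational(-1, 182)), 2) = Pow(Rational(-1, 182), 2) = Rational(1, 33124)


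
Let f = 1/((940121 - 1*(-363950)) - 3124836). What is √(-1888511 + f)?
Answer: 2*I*√1861106923108285/62785 ≈ 1374.2*I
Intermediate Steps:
f = -1/1820765 (f = 1/((940121 + 363950) - 3124836) = 1/(1304071 - 3124836) = 1/(-1820765) = -1/1820765 ≈ -5.4922e-7)
√(-1888511 + f) = √(-1888511 - 1/1820765) = √(-3438534730916/1820765) = 2*I*√1861106923108285/62785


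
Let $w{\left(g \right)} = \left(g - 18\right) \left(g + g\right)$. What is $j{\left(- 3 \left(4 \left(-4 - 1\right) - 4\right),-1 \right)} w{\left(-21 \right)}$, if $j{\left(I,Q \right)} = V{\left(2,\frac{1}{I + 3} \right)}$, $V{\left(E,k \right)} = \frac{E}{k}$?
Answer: $245700$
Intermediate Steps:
$w{\left(g \right)} = 2 g \left(-18 + g\right)$ ($w{\left(g \right)} = \left(-18 + g\right) 2 g = 2 g \left(-18 + g\right)$)
$j{\left(I,Q \right)} = 6 + 2 I$ ($j{\left(I,Q \right)} = \frac{2}{\frac{1}{I + 3}} = \frac{2}{\frac{1}{3 + I}} = 2 \left(3 + I\right) = 6 + 2 I$)
$j{\left(- 3 \left(4 \left(-4 - 1\right) - 4\right),-1 \right)} w{\left(-21 \right)} = \left(6 + 2 \left(- 3 \left(4 \left(-4 - 1\right) - 4\right)\right)\right) 2 \left(-21\right) \left(-18 - 21\right) = \left(6 + 2 \left(- 3 \left(4 \left(-5\right) - 4\right)\right)\right) 2 \left(-21\right) \left(-39\right) = \left(6 + 2 \left(- 3 \left(-20 - 4\right)\right)\right) 1638 = \left(6 + 2 \left(\left(-3\right) \left(-24\right)\right)\right) 1638 = \left(6 + 2 \cdot 72\right) 1638 = \left(6 + 144\right) 1638 = 150 \cdot 1638 = 245700$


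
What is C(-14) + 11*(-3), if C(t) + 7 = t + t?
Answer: -68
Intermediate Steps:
C(t) = -7 + 2*t (C(t) = -7 + (t + t) = -7 + 2*t)
C(-14) + 11*(-3) = (-7 + 2*(-14)) + 11*(-3) = (-7 - 28) - 33 = -35 - 33 = -68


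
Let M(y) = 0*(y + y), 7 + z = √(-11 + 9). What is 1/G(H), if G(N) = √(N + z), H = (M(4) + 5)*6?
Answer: (23 + I*√2)^(-½) ≈ 0.20822 - 0.0063954*I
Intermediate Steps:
z = -7 + I*√2 (z = -7 + √(-11 + 9) = -7 + √(-2) = -7 + I*√2 ≈ -7.0 + 1.4142*I)
M(y) = 0 (M(y) = 0*(2*y) = 0)
H = 30 (H = (0 + 5)*6 = 5*6 = 30)
G(N) = √(-7 + N + I*√2) (G(N) = √(N + (-7 + I*√2)) = √(-7 + N + I*√2))
1/G(H) = 1/(√(-7 + 30 + I*√2)) = 1/(√(23 + I*√2)) = (23 + I*√2)^(-½)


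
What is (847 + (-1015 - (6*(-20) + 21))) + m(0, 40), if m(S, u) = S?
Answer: -69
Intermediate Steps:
(847 + (-1015 - (6*(-20) + 21))) + m(0, 40) = (847 + (-1015 - (6*(-20) + 21))) + 0 = (847 + (-1015 - (-120 + 21))) + 0 = (847 + (-1015 - 1*(-99))) + 0 = (847 + (-1015 + 99)) + 0 = (847 - 916) + 0 = -69 + 0 = -69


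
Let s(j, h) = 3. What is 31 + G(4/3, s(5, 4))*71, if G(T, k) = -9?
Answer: -608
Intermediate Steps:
31 + G(4/3, s(5, 4))*71 = 31 - 9*71 = 31 - 639 = -608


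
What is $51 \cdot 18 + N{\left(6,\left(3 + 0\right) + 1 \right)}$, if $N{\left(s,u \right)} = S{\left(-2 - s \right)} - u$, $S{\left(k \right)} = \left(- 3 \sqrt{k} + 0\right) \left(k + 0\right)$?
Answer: $914 + 48 i \sqrt{2} \approx 914.0 + 67.882 i$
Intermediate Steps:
$S{\left(k \right)} = - 3 k^{\frac{3}{2}}$ ($S{\left(k \right)} = - 3 \sqrt{k} k = - 3 k^{\frac{3}{2}}$)
$N{\left(s,u \right)} = - u - 3 \left(-2 - s\right)^{\frac{3}{2}}$ ($N{\left(s,u \right)} = - 3 \left(-2 - s\right)^{\frac{3}{2}} - u = - u - 3 \left(-2 - s\right)^{\frac{3}{2}}$)
$51 \cdot 18 + N{\left(6,\left(3 + 0\right) + 1 \right)} = 51 \cdot 18 - \left(4 + 3 \left(-2 - 6\right)^{\frac{3}{2}}\right) = 918 - \left(4 + 3 \left(-2 - 6\right)^{\frac{3}{2}}\right) = 918 - \left(4 + 3 \left(-8\right)^{\frac{3}{2}}\right) = 918 - \left(4 + 3 \left(- 16 i \sqrt{2}\right)\right) = 918 - \left(4 - 48 i \sqrt{2}\right) = 914 + 48 i \sqrt{2}$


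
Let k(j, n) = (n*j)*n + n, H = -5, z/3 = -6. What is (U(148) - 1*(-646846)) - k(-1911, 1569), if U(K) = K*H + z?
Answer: 4705069790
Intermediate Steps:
z = -18 (z = 3*(-6) = -18)
k(j, n) = n + j*n**2 (k(j, n) = (j*n)*n + n = j*n**2 + n = n + j*n**2)
U(K) = -18 - 5*K (U(K) = K*(-5) - 18 = -5*K - 18 = -18 - 5*K)
(U(148) - 1*(-646846)) - k(-1911, 1569) = ((-18 - 5*148) - 1*(-646846)) - 1569*(1 - 1911*1569) = ((-18 - 740) + 646846) - 1569*(1 - 2998359) = (-758 + 646846) - 1569*(-2998358) = 646088 - 1*(-4704423702) = 646088 + 4704423702 = 4705069790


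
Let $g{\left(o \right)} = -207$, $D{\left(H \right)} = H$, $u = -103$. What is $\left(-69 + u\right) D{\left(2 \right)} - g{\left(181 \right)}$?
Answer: $-137$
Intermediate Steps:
$\left(-69 + u\right) D{\left(2 \right)} - g{\left(181 \right)} = \left(-69 - 103\right) 2 - -207 = \left(-172\right) 2 + 207 = -344 + 207 = -137$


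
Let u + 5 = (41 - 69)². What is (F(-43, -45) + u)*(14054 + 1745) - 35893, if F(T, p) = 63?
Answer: 13266865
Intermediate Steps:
u = 779 (u = -5 + (41 - 69)² = -5 + (-28)² = -5 + 784 = 779)
(F(-43, -45) + u)*(14054 + 1745) - 35893 = (63 + 779)*(14054 + 1745) - 35893 = 842*15799 - 35893 = 13302758 - 35893 = 13266865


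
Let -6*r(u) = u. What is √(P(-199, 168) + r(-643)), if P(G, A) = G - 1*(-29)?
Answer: I*√2262/6 ≈ 7.9268*I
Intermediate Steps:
P(G, A) = 29 + G (P(G, A) = G + 29 = 29 + G)
r(u) = -u/6
√(P(-199, 168) + r(-643)) = √((29 - 199) - ⅙*(-643)) = √(-170 + 643/6) = √(-377/6) = I*√2262/6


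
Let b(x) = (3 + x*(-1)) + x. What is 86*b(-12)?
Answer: 258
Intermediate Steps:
b(x) = 3 (b(x) = (3 - x) + x = 3)
86*b(-12) = 86*3 = 258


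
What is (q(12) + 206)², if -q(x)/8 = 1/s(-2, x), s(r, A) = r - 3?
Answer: 1077444/25 ≈ 43098.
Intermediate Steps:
s(r, A) = -3 + r
q(x) = 8/5 (q(x) = -8/(-3 - 2) = -8/(-5) = -8*(-⅕) = 8/5)
(q(12) + 206)² = (8/5 + 206)² = (1038/5)² = 1077444/25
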